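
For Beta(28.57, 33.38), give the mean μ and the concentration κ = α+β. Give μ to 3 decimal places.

μ = 0.461, κ = 61.95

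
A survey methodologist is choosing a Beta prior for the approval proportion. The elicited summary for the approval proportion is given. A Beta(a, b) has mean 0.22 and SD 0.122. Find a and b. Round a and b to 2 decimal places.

Variance = 0.122² = 0.014884. The moment-matching identity a+b = μ(1−μ)/Var − 1 gives
a+b = 0.1716/0.014884 − 1 = 10.5292, so a = μ·10.5292 = 2.32 and b = (1−μ)·10.5292 = 8.21.

a = 2.32, b = 8.21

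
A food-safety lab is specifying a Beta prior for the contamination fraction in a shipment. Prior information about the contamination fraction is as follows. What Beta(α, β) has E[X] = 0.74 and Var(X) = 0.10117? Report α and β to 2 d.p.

α = 0.67, β = 0.23

By moment matching, α+β = μ(1−μ)/σ² − 1 = (0.74·0.26)/0.10117 − 1 = 1.9017 − 1 = 0.9017.
Since α/(α+β) = μ, α = 0.74·0.9017 = 0.67 and β = 0.26·0.9017 = 0.23.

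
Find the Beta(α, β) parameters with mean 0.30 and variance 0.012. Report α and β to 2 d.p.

Write ν = α+β; then α = μν and Var = μ(1−μ)/(ν+1).
ν = μ(1−μ)/Var − 1 = 0.2100/0.012 − 1 = 16.5000.
α = 0.30·16.5000 = 4.95, β = 0.70·16.5000 = 11.55.

α = 4.95, β = 11.55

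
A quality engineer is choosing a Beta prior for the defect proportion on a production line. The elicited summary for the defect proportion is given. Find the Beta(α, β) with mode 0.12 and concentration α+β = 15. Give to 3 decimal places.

Mode = (α−1)/(κ−2) with κ = α+β, so α−1 = 0.12·13 = 1.560.
α = 2.560; β = κ − α = 12.440.

α = 2.560, β = 12.440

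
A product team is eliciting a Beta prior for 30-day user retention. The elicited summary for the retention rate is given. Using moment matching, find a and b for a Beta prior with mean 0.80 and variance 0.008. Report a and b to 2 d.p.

By moment matching, a+b = μ(1−μ)/σ² − 1 = (0.80·0.20)/0.008 − 1 = 20.0000 − 1 = 19.0000.
Since a/(a+b) = μ, a = 0.80·19.0000 = 15.20 and b = 0.20·19.0000 = 3.80.

a = 15.20, b = 3.80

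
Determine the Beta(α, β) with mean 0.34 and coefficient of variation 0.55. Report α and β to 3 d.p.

α = 1.842, β = 3.575

σ = CV·μ = 0.55×0.34 = 0.18700, so σ² = 0.034969.
s+1 = μ(1−μ)/σ² = 0.2244/0.034969 = 6.4171, so s = α+β = 5.4171.
α = μs = 1.842, β = (1−μ)s = 3.575.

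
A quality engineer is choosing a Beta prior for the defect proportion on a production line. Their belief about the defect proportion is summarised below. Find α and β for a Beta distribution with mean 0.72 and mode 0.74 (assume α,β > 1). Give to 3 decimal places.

Let s = α+β. Mean gives α = μs = 0.72s; mode gives (α−1)/(s−2) = 0.74.
Substituting: 0.72s − 1 = 0.74(s−2) = 0.74s − 1.48, so -0.02s = -0.48 and s = 24.0000.
Then α = 0.72×24.0000 = 17.280 and β = s−α = 6.720.

α = 17.280, β = 6.720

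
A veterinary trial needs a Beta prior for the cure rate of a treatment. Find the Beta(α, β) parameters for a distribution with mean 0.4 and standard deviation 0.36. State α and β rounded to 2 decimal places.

σ² = 0.36² = 0.1296.
With s = α+β, Var = μ(1−μ)/(s+1), so s+1 = (0.4×0.6)/0.1296 = 1.8519 and s = 0.8519.
α = μs = 0.34, β = (1−μ)s = 0.51.

α = 0.34, β = 0.51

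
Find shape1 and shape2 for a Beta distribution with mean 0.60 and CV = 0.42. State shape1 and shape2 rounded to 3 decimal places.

Var = (CV·μ)² = (0.42×0.60)² = 0.063504.
shape1+shape2 = μ(1−μ)/Var − 1 = 0.2400/0.063504 − 1 = 2.7793.
Thus shape1 = 0.60·2.7793 = 1.668 and shape2 = 0.40·2.7793 = 1.112.

shape1 = 1.668, shape2 = 1.112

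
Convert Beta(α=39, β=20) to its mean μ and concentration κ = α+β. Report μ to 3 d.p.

μ = 0.661, κ = 59

κ = α+β = 39+20 = 59; μ = α/κ = 39/59 = 0.661.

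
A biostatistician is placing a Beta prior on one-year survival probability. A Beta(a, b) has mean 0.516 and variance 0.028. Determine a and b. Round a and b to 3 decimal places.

Write ν = a+b; then a = μν and Var = μ(1−μ)/(ν+1).
ν = μ(1−μ)/Var − 1 = 0.249744/0.028 − 1 = 7.9194.
a = 0.516·7.9194 = 4.086, b = 0.484·7.9194 = 3.833.

a = 4.086, b = 3.833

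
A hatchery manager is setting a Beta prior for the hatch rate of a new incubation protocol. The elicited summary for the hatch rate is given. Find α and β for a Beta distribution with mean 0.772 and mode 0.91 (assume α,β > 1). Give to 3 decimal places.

α = 4.587, β = 1.355

With s = α+β: μ = α/s and mode = (α−1)/(s−2). Eliminating α = μs,
μs − 1 = m(s−2) ⇒ s(μ−m) = 1−2m ⇒ s = -0.82/-0.138 = 5.9420.
So α = μs = 4.587, β = (1−μ)s = 1.355.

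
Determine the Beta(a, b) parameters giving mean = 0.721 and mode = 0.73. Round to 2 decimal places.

a = 36.85, b = 14.26

Let s = a+b. Mean gives a = μs = 0.721s; mode gives (a−1)/(s−2) = 0.73.
Substituting: 0.721s − 1 = 0.73(s−2) = 0.73s − 1.46, so -0.009s = -0.46 and s = 51.1111.
Then a = 0.721×51.1111 = 36.85 and b = s−a = 14.26.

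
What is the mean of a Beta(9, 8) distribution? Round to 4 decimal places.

E[X] = α/(α+β) = 9/17 = 0.5294.

0.5294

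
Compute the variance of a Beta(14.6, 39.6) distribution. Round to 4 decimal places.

0.0036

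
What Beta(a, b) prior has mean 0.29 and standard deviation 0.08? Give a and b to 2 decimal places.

First σ² = 0.0064. Setting a = μn, b = (1−μ)n with n = a+b,
μ(1−μ)/(n+1) = 0.0064 ⇒ n+1 = 0.2059/0.0064 = 32.1719 ⇒ n = 31.1719.
Hence a = 0.29×31.1719 = 9.04, b = 0.71×31.1719 = 22.13.

a = 9.04, b = 22.13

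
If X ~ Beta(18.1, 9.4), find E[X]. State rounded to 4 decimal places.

0.6582

The Beta mean is α/(α+β) = 18.1/(18.1+9.4) = 0.6582.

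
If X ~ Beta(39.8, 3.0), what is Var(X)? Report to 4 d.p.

0.0015

Var = αβ/[(α+β)²(α+β+1)] = (39.8×3.0)/(42.8²×43.8) = 119.40/80234.592 = 0.0015.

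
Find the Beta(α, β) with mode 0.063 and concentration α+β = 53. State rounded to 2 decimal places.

For α,β>1 the mode is (α−1)/(α+β−2), so α = mode·(κ−2)+1 = 0.063×51+1 = 4.21.
And β = (1−mode)·(κ−2)+1 = 0.937×51+1 = 48.79.

α = 4.21, β = 48.79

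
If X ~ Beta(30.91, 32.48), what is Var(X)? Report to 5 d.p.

0.00388

Var = αβ/[(α+β)²(α+β+1)] = (30.91×32.48)/(63.39²×64.39) = 1003.9568/258737.828319 = 0.00388.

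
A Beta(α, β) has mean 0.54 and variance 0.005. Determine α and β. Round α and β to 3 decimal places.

Write ν = α+β; then α = μν and Var = μ(1−μ)/(ν+1).
ν = μ(1−μ)/Var − 1 = 0.2484/0.005 − 1 = 48.6800.
α = 0.54·48.6800 = 26.287, β = 0.46·48.6800 = 22.393.

α = 26.287, β = 22.393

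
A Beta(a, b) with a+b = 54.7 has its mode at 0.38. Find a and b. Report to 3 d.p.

Since the density peak of Beta(a,b) is at (a−1)/(a+b−2),
a = 1 + 0.38(54.7−2) = 21.026 and b = 54.7 − 21.026 = 33.674.

a = 21.026, b = 33.674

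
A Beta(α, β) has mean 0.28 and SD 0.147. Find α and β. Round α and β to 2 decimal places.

σ² = 0.147² = 0.021609.
With s = α+β, Var = μ(1−μ)/(s+1), so s+1 = (0.28×0.72)/0.021609 = 9.3294 and s = 8.3294.
α = μs = 2.33, β = (1−μ)s = 6.00.

α = 2.33, β = 6.00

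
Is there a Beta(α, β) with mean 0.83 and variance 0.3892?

The Beta variance bound is σ² < μ(1−μ).
Here μ(1−μ) = 0.83×0.17 = 0.1411, and 0.3892 ≥ 0.1411.

No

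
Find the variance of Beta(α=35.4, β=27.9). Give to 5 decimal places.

α+β = 63.3 and αβ = 987.66, so Var = αβ/[(α+β)²(α+β+1)] = 987.66/257643.027 = 0.00383.

0.00383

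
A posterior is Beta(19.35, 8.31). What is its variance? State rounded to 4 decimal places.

0.0073

Var = αβ/[(α+β)²(α+β+1)] = (19.35×8.31)/(27.66²×28.66) = 160.7985/21927.066696 = 0.0073.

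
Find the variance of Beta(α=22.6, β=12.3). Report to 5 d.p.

0.00636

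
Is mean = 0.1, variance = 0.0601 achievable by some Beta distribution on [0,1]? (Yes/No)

Yes

A Beta with mean μ has variance μ(1−μ)/(α+β+1) < μ(1−μ).
Here μ(1−μ) = 0.1×0.9 = 0.09, and 0.0601 < 0.09.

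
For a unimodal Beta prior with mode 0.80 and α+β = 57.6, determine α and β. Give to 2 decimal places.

Since the density peak of Beta(α,β) is at (α−1)/(α+β−2),
α = 1 + 0.80(57.6−2) = 45.48 and β = 57.6 − 45.48 = 12.12.

α = 45.48, β = 12.12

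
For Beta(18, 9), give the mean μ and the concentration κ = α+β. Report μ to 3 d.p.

κ = α+β = 18+9 = 27; μ = α/κ = 18/27 = 0.667.

μ = 0.667, κ = 27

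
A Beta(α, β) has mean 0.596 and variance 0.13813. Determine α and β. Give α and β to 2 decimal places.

Let s = α+β. The Beta variance is μ(1−μ)/(s+1).
So s+1 = μ(1−μ)/σ² = (0.596×0.404)/0.13813 = 0.240784/0.13813 = 1.7432, giving s = 0.7432.
Then α = μs = 0.596×0.7432 = 0.44 and β = (1−μ)s = 0.404×0.7432 = 0.30.

α = 0.44, β = 0.30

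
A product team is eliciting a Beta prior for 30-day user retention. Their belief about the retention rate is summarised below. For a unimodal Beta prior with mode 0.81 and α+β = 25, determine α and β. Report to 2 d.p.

Mode = (α−1)/(κ−2) with κ = α+β, so α−1 = 0.81·23 = 18.63.
α = 19.63; β = κ − α = 5.37.

α = 19.63, β = 5.37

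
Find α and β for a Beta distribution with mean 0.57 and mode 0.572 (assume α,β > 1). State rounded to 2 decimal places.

α = 41.04, β = 30.96

Let s = α+β. Mean gives α = μs = 0.57s; mode gives (α−1)/(s−2) = 0.572.
Substituting: 0.57s − 1 = 0.572(s−2) = 0.572s − 1.144, so -0.002s = -0.144 and s = 72.0000.
Then α = 0.57×72.0000 = 41.04 and β = s−α = 30.96.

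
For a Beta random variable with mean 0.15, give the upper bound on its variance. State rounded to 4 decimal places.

Var = μ(1−μ)/(α+β+1), which approaches μ(1−μ) as α+β → 0.
So the supremum is μ(1−μ) = 0.15×0.85 = 0.1275.

0.1275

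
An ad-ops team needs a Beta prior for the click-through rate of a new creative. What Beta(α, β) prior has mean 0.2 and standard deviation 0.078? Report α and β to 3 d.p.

First σ² = 0.006084. Setting α = μn, β = (1−μ)n with n = α+β,
μ(1−μ)/(n+1) = 0.006084 ⇒ n+1 = 0.16/0.006084 = 26.2985 ⇒ n = 25.2985.
Hence α = 0.2×25.2985 = 5.060, β = 0.8×25.2985 = 20.239.

α = 5.060, β = 20.239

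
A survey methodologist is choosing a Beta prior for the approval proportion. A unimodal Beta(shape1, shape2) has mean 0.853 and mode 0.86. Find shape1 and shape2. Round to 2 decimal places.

shape1 = 87.74, shape2 = 15.12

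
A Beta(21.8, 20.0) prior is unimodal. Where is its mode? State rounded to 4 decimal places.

The density x^(α−1)(1−x)^(β−1) is maximised at (α−1)/(α+β−2) = 20.8/39.8 = 0.5226.

0.5226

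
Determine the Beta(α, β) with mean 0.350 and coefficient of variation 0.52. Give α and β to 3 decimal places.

σ = CV·μ = 0.52×0.350 = 0.18200, so σ² = 0.033124.
s+1 = μ(1−μ)/σ² = 0.227500/0.033124 = 6.8681, so s = α+β = 5.8681.
α = μs = 2.054, β = (1−μ)s = 3.814.

α = 2.054, β = 3.814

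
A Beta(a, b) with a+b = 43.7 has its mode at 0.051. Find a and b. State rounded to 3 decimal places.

Since the density peak of Beta(a,b) is at (a−1)/(a+b−2),
a = 1 + 0.051(43.7−2) = 3.127 and b = 43.7 − 3.127 = 40.573.

a = 3.127, b = 40.573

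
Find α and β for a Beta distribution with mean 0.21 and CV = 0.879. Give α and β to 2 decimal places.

α = 0.81, β = 3.06

σ = CV·μ = 0.879×0.21 = 0.18459, so σ² = 0.034073.
s+1 = μ(1−μ)/σ² = 0.1659/0.034073 = 4.8689, so s = α+β = 3.8689.
α = μs = 0.81, β = (1−μ)s = 3.06.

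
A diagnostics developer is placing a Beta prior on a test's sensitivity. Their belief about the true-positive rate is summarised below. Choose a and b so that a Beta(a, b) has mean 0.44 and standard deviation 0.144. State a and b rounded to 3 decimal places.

a = 4.788, b = 6.094

Variance = 0.144² = 0.020736. The moment-matching identity a+b = μ(1−μ)/Var − 1 gives
a+b = 0.2464/0.020736 − 1 = 10.8827, so a = μ·10.8827 = 4.788 and b = (1−μ)·10.8827 = 6.094.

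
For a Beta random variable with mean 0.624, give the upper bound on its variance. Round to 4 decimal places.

For fixed mean μ the Beta variance is μ(1−μ)/(α+β+1), increasing as α+β decreases.
Its least upper bound (not attained) is μ(1−μ) = 0.624·0.376 = 0.2346.

0.2346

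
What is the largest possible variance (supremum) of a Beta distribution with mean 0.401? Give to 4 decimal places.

0.2402

For fixed mean μ the Beta variance is μ(1−μ)/(α+β+1), increasing as α+β decreases.
Its least upper bound (not attained) is μ(1−μ) = 0.401·0.599 = 0.2402.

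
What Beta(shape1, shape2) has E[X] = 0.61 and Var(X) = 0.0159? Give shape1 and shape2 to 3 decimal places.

shape1 = 8.517, shape2 = 5.445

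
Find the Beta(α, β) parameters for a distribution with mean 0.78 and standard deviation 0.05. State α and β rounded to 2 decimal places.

First σ² = 0.0025. Setting α = μn, β = (1−μ)n with n = α+β,
μ(1−μ)/(n+1) = 0.0025 ⇒ n+1 = 0.1716/0.0025 = 68.6400 ⇒ n = 67.6400.
Hence α = 0.78×67.6400 = 52.76, β = 0.22×67.6400 = 14.88.

α = 52.76, β = 14.88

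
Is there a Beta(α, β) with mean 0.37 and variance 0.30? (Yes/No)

No

The Beta variance bound is σ² < μ(1−μ).
Here μ(1−μ) = 0.37×0.63 = 0.2331, and 0.30 ≥ 0.2331.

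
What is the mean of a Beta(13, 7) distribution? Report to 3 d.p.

0.650

E[X] = α/(α+β) = 13/20 = 0.650.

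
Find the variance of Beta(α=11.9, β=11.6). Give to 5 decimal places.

0.01020

α+β = 23.5 and αβ = 138.04, so Var = αβ/[(α+β)²(α+β+1)] = 138.04/13530.125 = 0.01020.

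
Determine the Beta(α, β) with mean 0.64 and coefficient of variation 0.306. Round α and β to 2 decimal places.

α = 3.20, β = 1.80

Var = (CV·μ)² = (0.306×0.64)² = 0.038353.
α+β = μ(1−μ)/Var − 1 = 0.2304/0.038353 − 1 = 5.0073.
Thus α = 0.64·5.0073 = 3.20 and β = 0.36·5.0073 = 1.80.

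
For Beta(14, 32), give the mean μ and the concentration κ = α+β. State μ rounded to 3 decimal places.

κ = α+β = 14+32 = 46; μ = α/κ = 14/46 = 0.304.

μ = 0.304, κ = 46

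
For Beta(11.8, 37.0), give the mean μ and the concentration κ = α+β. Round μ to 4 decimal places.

κ = α+β = 11.8+37.0 = 48.8; μ = α/κ = 11.8/48.8 = 0.2418.

μ = 0.2418, κ = 48.8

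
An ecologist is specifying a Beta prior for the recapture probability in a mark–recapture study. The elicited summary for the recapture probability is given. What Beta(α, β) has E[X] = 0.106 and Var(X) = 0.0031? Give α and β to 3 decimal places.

α = 3.134, β = 26.435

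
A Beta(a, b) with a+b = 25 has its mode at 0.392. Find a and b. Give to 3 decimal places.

a = 10.016, b = 14.984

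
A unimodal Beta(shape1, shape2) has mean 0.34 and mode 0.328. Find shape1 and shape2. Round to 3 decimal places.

shape1 = 9.747, shape2 = 18.920

Let s = shape1+shape2. Mean gives shape1 = μs = 0.34s; mode gives (shape1−1)/(s−2) = 0.328.
Substituting: 0.34s − 1 = 0.328(s−2) = 0.328s − 0.656, so 0.012s = 0.344 and s = 28.6667.
Then shape1 = 0.34×28.6667 = 9.747 and shape2 = s−shape1 = 18.920.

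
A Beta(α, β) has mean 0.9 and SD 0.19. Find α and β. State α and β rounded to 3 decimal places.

α = 1.344, β = 0.149

σ² = 0.19² = 0.0361.
With s = α+β, Var = μ(1−μ)/(s+1), so s+1 = (0.9×0.1)/0.0361 = 2.4931 and s = 1.4931.
α = μs = 1.344, β = (1−μ)s = 0.149.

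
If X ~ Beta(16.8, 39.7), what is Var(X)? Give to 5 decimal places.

0.00363

μ = 16.8/56.5 = 0.297345; Var = μ(1−μ)/(α+β+1) = 0.2089310/57.5 = 0.00363.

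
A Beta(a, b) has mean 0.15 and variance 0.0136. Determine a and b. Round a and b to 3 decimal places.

a = 1.256, b = 7.119

Write ν = a+b; then a = μν and Var = μ(1−μ)/(ν+1).
ν = μ(1−μ)/Var − 1 = 0.1275/0.0136 − 1 = 8.3750.
a = 0.15·8.3750 = 1.256, b = 0.85·8.3750 = 7.119.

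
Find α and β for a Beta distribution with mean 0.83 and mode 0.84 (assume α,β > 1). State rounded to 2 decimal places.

α = 56.44, β = 11.56

With s = α+β: μ = α/s and mode = (α−1)/(s−2). Eliminating α = μs,
μs − 1 = m(s−2) ⇒ s(μ−m) = 1−2m ⇒ s = -0.68/-0.01 = 68.0000.
So α = μs = 56.44, β = (1−μ)s = 11.56.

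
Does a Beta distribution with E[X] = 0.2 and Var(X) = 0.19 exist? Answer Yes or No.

For any Beta, Var(X) < E[X]·(1−E[X]).
Here μ(1−μ) = 0.2×0.8 = 0.16, and 0.19 ≥ 0.16.

No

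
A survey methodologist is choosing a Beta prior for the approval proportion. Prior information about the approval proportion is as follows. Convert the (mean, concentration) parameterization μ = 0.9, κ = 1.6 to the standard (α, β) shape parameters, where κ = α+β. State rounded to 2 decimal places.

α = 1.44, β = 0.16

α = μκ = 0.9×1.6 = 1.44 and β = (1−μ)κ = 0.1×1.6 = 0.16.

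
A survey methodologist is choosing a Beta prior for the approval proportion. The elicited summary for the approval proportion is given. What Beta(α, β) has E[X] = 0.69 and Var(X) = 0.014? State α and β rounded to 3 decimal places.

By moment matching, α+β = μ(1−μ)/σ² − 1 = (0.69·0.31)/0.014 − 1 = 15.2786 − 1 = 14.2786.
Since α/(α+β) = μ, α = 0.69·14.2786 = 9.852 and β = 0.31·14.2786 = 4.426.

α = 9.852, β = 4.426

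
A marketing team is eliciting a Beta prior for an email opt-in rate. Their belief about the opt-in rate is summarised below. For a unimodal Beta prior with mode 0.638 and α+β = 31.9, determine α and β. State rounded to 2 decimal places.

Mode = (α−1)/(κ−2) with κ = α+β, so α−1 = 0.638·29.9 = 19.08.
α = 20.08; β = κ − α = 11.82.

α = 20.08, β = 11.82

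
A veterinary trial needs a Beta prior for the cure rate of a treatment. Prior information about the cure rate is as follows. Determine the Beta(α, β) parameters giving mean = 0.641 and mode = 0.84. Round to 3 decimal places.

α = 2.190, β = 1.227

Let s = α+β. Mean gives α = μs = 0.641s; mode gives (α−1)/(s−2) = 0.84.
Substituting: 0.641s − 1 = 0.84(s−2) = 0.84s − 1.68, so -0.199s = -0.68 and s = 3.4171.
Then α = 0.641×3.4171 = 2.190 and β = s−α = 1.227.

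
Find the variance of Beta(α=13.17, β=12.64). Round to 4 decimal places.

0.0093

μ = 13.17/25.81 = 0.510267; Var = μ(1−μ)/(α+β+1) = 0.2498946/26.81 = 0.0093.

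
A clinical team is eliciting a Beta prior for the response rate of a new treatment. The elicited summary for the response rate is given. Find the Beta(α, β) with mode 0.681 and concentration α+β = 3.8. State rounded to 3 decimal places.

For α,β>1 the mode is (α−1)/(α+β−2), so α = mode·(κ−2)+1 = 0.681×1.8+1 = 2.226.
And β = (1−mode)·(κ−2)+1 = 0.319×1.8+1 = 1.574.

α = 2.226, β = 1.574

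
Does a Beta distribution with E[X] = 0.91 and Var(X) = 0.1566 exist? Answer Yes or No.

No

The Beta variance bound is σ² < μ(1−μ).
Here μ(1−μ) = 0.91×0.09 = 0.0819, and 0.1566 ≥ 0.0819.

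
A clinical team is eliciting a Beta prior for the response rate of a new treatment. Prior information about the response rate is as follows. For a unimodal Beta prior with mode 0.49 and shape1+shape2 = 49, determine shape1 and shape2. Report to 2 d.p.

shape1 = 24.03, shape2 = 24.97

Mode = (shape1−1)/(κ−2) with κ = shape1+shape2, so shape1−1 = 0.49·47 = 23.03.
shape1 = 24.03; shape2 = κ − shape1 = 24.97.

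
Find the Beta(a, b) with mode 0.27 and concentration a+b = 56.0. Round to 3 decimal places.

Mode = (a−1)/(κ−2) with κ = a+b, so a−1 = 0.27·54.0 = 14.580.
a = 15.580; b = κ − a = 40.420.

a = 15.580, b = 40.420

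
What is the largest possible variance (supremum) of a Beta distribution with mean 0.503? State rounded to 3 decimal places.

0.250

Var = μ(1−μ)/(α+β+1), which approaches μ(1−μ) as α+β → 0.
So the supremum is μ(1−μ) = 0.503×0.497 = 0.250.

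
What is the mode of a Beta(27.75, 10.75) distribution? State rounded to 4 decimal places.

0.7329

With α,β > 1, mode = (α−1)/(α+β−2) = 26.75/36.50 = 0.7329.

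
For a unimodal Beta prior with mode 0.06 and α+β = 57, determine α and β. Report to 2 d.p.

α = 4.30, β = 52.70

Mode = (α−1)/(κ−2) with κ = α+β, so α−1 = 0.06·55 = 3.30.
α = 4.30; β = κ − α = 52.70.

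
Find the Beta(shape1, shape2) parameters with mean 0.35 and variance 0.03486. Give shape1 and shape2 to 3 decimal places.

Write ν = shape1+shape2; then shape1 = μν and Var = μ(1−μ)/(ν+1).
ν = μ(1−μ)/Var − 1 = 0.2275/0.03486 − 1 = 5.5261.
shape1 = 0.35·5.5261 = 1.934, shape2 = 0.65·5.5261 = 3.592.

shape1 = 1.934, shape2 = 3.592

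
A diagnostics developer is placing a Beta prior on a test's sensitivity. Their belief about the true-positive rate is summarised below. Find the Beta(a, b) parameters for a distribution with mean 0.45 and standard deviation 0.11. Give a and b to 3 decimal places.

a = 8.755, b = 10.700

σ² = 0.11² = 0.0121.
With s = a+b, Var = μ(1−μ)/(s+1), so s+1 = (0.45×0.55)/0.0121 = 20.4545 and s = 19.4545.
a = μs = 8.755, b = (1−μ)s = 10.700.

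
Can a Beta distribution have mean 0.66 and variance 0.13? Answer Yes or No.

Yes

For any Beta, Var(X) < E[X]·(1−E[X]).
Here μ(1−μ) = 0.66×0.34 = 0.2244, and 0.13 < 0.2244.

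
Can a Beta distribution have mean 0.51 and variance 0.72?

No

For any Beta, Var(X) < E[X]·(1−E[X]).
Here μ(1−μ) = 0.51×0.49 = 0.2499, and 0.72 ≥ 0.2499.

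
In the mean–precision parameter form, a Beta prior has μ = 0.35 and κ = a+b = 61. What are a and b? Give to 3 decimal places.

a = 21.350, b = 39.650

a = μκ = 0.35×61 = 21.350 and b = (1−μ)κ = 0.65×61 = 39.650.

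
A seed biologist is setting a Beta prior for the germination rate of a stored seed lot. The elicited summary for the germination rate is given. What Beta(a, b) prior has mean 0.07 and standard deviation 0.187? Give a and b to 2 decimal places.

σ² = 0.187² = 0.034969.
With s = a+b, Var = μ(1−μ)/(s+1), so s+1 = (0.07×0.93)/0.034969 = 1.8616 and s = 0.8616.
a = μs = 0.06, b = (1−μ)s = 0.80.

a = 0.06, b = 0.80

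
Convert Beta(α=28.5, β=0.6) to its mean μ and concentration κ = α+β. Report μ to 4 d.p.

μ = 0.9794, κ = 29.1

κ = α+β = 28.5+0.6 = 29.1; μ = α/κ = 28.5/29.1 = 0.9794.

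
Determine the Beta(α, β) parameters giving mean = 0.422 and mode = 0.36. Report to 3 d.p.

α = 1.906, β = 2.610

Let s = α+β. Mean gives α = μs = 0.422s; mode gives (α−1)/(s−2) = 0.36.
Substituting: 0.422s − 1 = 0.36(s−2) = 0.36s − 0.72, so 0.062s = 0.28 and s = 4.5161.
Then α = 0.422×4.5161 = 1.906 and β = s−α = 2.610.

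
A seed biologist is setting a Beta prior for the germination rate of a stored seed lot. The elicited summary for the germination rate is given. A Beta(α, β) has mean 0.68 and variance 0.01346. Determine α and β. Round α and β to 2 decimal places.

α = 10.31, β = 4.85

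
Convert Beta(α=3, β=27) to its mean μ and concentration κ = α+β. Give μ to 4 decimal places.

κ = α+β = 3+27 = 30; μ = α/κ = 3/30 = 0.1000.

μ = 0.1000, κ = 30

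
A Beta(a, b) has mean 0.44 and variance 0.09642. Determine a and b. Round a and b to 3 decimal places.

a = 0.684, b = 0.871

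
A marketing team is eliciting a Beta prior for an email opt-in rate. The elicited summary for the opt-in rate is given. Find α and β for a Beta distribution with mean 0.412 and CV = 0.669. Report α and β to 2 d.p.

σ = CV·μ = 0.669×0.412 = 0.27563, so σ² = 0.075971.
s+1 = μ(1−μ)/σ² = 0.242256/0.075971 = 3.1888, so s = α+β = 2.1888.
α = μs = 0.90, β = (1−μ)s = 1.29.

α = 0.90, β = 1.29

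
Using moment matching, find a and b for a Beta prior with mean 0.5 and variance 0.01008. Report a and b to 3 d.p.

a = 11.901, b = 11.901

By moment matching, a+b = μ(1−μ)/σ² − 1 = (0.5·0.5)/0.01008 − 1 = 24.8016 − 1 = 23.8016.
Since a/(a+b) = μ, a = 0.5·23.8016 = 11.901 and b = 0.5·23.8016 = 11.901.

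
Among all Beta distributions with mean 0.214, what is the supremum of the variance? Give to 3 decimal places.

For fixed mean μ the Beta variance is μ(1−μ)/(α+β+1), increasing as α+β decreases.
Its least upper bound (not attained) is μ(1−μ) = 0.214·0.786 = 0.168.

0.168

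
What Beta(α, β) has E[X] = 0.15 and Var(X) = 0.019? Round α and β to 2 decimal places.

α = 0.86, β = 4.85

Write ν = α+β; then α = μν and Var = μ(1−μ)/(ν+1).
ν = μ(1−μ)/Var − 1 = 0.1275/0.019 − 1 = 5.7105.
α = 0.15·5.7105 = 0.86, β = 0.85·5.7105 = 4.85.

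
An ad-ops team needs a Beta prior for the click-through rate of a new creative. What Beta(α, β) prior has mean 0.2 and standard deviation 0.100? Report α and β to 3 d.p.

α = 3.000, β = 12.000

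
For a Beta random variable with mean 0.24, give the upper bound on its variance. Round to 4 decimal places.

0.1824

Var = μ(1−μ)/(α+β+1), which approaches μ(1−μ) as α+β → 0.
So the supremum is μ(1−μ) = 0.24×0.76 = 0.1824.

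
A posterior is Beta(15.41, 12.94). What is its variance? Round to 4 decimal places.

0.0085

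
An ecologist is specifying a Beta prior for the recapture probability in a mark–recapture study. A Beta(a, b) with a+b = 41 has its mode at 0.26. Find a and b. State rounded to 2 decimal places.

a = 11.14, b = 29.86

For a,b>1 the mode is (a−1)/(a+b−2), so a = mode·(κ−2)+1 = 0.26×39+1 = 11.14.
And b = (1−mode)·(κ−2)+1 = 0.74×39+1 = 29.86.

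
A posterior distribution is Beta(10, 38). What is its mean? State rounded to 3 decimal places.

E[X] = α/(α+β) = 10/48 = 0.208.

0.208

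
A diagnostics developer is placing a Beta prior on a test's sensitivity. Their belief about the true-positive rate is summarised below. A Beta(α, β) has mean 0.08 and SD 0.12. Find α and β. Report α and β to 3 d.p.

First σ² = 0.0144. Setting α = μn, β = (1−μ)n with n = α+β,
μ(1−μ)/(n+1) = 0.0144 ⇒ n+1 = 0.0736/0.0144 = 5.1111 ⇒ n = 4.1111.
Hence α = 0.08×4.1111 = 0.329, β = 0.92×4.1111 = 3.782.

α = 0.329, β = 3.782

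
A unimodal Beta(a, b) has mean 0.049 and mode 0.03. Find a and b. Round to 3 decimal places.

With s = a+b: μ = a/s and mode = (a−1)/(s−2). Eliminating a = μs,
μs − 1 = m(s−2) ⇒ s(μ−m) = 1−2m ⇒ s = 0.94/0.019 = 49.4737.
So a = μs = 2.424, b = (1−μ)s = 47.049.

a = 2.424, b = 47.049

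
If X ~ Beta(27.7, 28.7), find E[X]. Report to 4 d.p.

0.4911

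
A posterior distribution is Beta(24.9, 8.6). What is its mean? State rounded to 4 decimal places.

The Beta mean is α/(α+β) = 24.9/(24.9+8.6) = 0.7433.

0.7433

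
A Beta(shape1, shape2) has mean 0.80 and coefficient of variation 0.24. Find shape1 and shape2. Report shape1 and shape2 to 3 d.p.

shape1 = 2.672, shape2 = 0.668

Var = (CV·μ)² = (0.24×0.80)² = 0.036864.
shape1+shape2 = μ(1−μ)/Var − 1 = 0.1600/0.036864 − 1 = 3.3403.
Thus shape1 = 0.80·3.3403 = 2.672 and shape2 = 0.20·3.3403 = 0.668.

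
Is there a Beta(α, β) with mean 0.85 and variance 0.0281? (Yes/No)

Yes

The Beta variance bound is σ² < μ(1−μ).
Here μ(1−μ) = 0.85×0.15 = 0.1275, and 0.0281 < 0.1275.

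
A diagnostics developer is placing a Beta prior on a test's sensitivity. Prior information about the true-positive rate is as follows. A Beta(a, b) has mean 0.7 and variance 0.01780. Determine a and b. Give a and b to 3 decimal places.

Write ν = a+b; then a = μν and Var = μ(1−μ)/(ν+1).
ν = μ(1−μ)/Var − 1 = 0.21/0.01780 − 1 = 10.7978.
a = 0.7·10.7978 = 7.558, b = 0.3·10.7978 = 3.239.

a = 7.558, b = 3.239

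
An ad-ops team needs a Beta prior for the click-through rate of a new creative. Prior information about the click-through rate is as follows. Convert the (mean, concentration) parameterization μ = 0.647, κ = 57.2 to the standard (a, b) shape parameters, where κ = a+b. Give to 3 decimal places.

a = 37.008, b = 20.192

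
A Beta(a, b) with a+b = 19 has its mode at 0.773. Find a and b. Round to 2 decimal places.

a = 14.14, b = 4.86

Mode = (a−1)/(κ−2) with κ = a+b, so a−1 = 0.773·17 = 13.14.
a = 14.14; b = κ − a = 4.86.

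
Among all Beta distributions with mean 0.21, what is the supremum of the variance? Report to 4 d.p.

For fixed mean μ the Beta variance is μ(1−μ)/(α+β+1), increasing as α+β decreases.
Its least upper bound (not attained) is μ(1−μ) = 0.21·0.79 = 0.1659.

0.1659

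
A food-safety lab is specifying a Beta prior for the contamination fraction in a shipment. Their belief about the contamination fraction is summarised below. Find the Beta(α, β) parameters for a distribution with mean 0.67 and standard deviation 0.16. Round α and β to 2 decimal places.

σ² = 0.16² = 0.0256.
With s = α+β, Var = μ(1−μ)/(s+1), so s+1 = (0.67×0.33)/0.0256 = 8.6367 and s = 7.6367.
α = μs = 5.12, β = (1−μ)s = 2.52.

α = 5.12, β = 2.52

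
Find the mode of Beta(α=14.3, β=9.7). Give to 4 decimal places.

The density x^(α−1)(1−x)^(β−1) is maximised at (α−1)/(α+β−2) = 13.3/22.0 = 0.6045.

0.6045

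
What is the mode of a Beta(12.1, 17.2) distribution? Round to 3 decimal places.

0.407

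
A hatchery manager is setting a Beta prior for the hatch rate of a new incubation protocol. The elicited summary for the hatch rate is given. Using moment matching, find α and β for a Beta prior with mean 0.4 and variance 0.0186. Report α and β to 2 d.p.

α = 4.76, β = 7.14

By moment matching, α+β = μ(1−μ)/σ² − 1 = (0.4·0.6)/0.0186 − 1 = 12.9032 − 1 = 11.9032.
Since α/(α+β) = μ, α = 0.4·11.9032 = 4.76 and β = 0.6·11.9032 = 7.14.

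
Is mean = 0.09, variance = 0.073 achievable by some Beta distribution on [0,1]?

Yes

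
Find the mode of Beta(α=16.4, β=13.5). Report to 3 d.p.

0.552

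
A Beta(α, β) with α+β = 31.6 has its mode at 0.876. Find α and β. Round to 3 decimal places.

Since the density peak of Beta(α,β) is at (α−1)/(α+β−2),
α = 1 + 0.876(31.6−2) = 26.930 and β = 31.6 − 26.930 = 4.670.

α = 26.930, β = 4.670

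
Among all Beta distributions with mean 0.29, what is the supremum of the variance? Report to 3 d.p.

For fixed mean μ the Beta variance is μ(1−μ)/(α+β+1), increasing as α+β decreases.
Its least upper bound (not attained) is μ(1−μ) = 0.29·0.71 = 0.206.

0.206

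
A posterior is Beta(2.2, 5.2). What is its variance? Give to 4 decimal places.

0.0249

Var = αβ/[(α+β)²(α+β+1)] = (2.2×5.2)/(7.4²×8.4) = 11.44/459.984 = 0.0249.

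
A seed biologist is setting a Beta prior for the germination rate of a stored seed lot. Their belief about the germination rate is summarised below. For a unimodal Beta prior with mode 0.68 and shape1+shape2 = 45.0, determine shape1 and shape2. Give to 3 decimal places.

Mode = (shape1−1)/(κ−2) with κ = shape1+shape2, so shape1−1 = 0.68·43.0 = 29.240.
shape1 = 30.240; shape2 = κ − shape1 = 14.760.

shape1 = 30.240, shape2 = 14.760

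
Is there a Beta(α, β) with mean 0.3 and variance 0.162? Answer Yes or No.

A Beta with mean μ has variance μ(1−μ)/(α+β+1) < μ(1−μ).
Here μ(1−μ) = 0.3×0.7 = 0.21, and 0.162 < 0.21.

Yes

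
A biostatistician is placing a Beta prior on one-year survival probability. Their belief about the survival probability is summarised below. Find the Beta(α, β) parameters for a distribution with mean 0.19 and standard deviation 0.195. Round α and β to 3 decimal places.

First σ² = 0.038025. Setting α = μn, β = (1−μ)n with n = α+β,
μ(1−μ)/(n+1) = 0.038025 ⇒ n+1 = 0.1539/0.038025 = 4.0473 ⇒ n = 3.0473.
Hence α = 0.19×3.0473 = 0.579, β = 0.81×3.0473 = 2.468.

α = 0.579, β = 2.468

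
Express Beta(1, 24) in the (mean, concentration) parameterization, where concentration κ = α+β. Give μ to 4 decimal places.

μ = 0.0400, κ = 25

κ = α+β = 1+24 = 25; μ = α/κ = 1/25 = 0.0400.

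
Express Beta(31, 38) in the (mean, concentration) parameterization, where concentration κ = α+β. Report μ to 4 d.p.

κ = α+β = 31+38 = 69; μ = α/κ = 31/69 = 0.4493.

μ = 0.4493, κ = 69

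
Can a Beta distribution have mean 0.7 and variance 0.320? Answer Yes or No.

For any Beta, Var(X) < E[X]·(1−E[X]).
Here μ(1−μ) = 0.7×0.3 = 0.21, and 0.320 ≥ 0.21.

No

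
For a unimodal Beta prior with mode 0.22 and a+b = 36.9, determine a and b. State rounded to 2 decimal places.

For a,b>1 the mode is (a−1)/(a+b−2), so a = mode·(κ−2)+1 = 0.22×34.9+1 = 8.68.
And b = (1−mode)·(κ−2)+1 = 0.78×34.9+1 = 28.22.

a = 8.68, b = 28.22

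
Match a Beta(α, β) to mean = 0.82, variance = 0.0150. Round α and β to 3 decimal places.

α = 7.249, β = 1.591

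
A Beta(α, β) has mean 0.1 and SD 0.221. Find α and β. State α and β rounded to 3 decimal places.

α = 0.084, β = 0.758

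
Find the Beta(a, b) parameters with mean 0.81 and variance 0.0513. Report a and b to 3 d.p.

a = 1.620, b = 0.380

Write ν = a+b; then a = μν and Var = μ(1−μ)/(ν+1).
ν = μ(1−μ)/Var − 1 = 0.1539/0.0513 − 1 = 2.0000.
a = 0.81·2.0000 = 1.620, b = 0.19·2.0000 = 0.380.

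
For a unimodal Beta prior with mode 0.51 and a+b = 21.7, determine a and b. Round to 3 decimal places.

a = 11.047, b = 10.653

For a,b>1 the mode is (a−1)/(a+b−2), so a = mode·(κ−2)+1 = 0.51×19.7+1 = 11.047.
And b = (1−mode)·(κ−2)+1 = 0.49×19.7+1 = 10.653.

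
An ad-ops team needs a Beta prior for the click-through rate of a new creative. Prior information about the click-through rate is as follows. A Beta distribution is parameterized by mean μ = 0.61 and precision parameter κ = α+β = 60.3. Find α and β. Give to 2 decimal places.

α = μκ = 0.61×60.3 = 36.78 and β = (1−μ)κ = 0.39×60.3 = 23.52.

α = 36.78, β = 23.52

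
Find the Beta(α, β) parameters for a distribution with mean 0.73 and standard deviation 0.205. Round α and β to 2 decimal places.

σ² = 0.205² = 0.042025.
With s = α+β, Var = μ(1−μ)/(s+1), so s+1 = (0.73×0.27)/0.042025 = 4.6901 and s = 3.6901.
α = μs = 2.69, β = (1−μ)s = 1.00.

α = 2.69, β = 1.00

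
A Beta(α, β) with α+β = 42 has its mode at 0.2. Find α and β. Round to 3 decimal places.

Mode = (α−1)/(κ−2) with κ = α+β, so α−1 = 0.2·40 = 8.000.
α = 9.000; β = κ − α = 33.000.

α = 9.000, β = 33.000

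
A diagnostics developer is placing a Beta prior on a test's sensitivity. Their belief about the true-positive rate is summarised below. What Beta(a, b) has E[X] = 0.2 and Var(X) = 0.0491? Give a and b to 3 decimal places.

By moment matching, a+b = μ(1−μ)/σ² − 1 = (0.2·0.8)/0.0491 − 1 = 3.2587 − 1 = 2.2587.
Since a/(a+b) = μ, a = 0.2·2.2587 = 0.452 and b = 0.8·2.2587 = 1.807.

a = 0.452, b = 1.807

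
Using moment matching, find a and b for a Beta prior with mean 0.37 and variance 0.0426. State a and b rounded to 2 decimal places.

a = 1.65, b = 2.82

Write ν = a+b; then a = μν and Var = μ(1−μ)/(ν+1).
ν = μ(1−μ)/Var − 1 = 0.2331/0.0426 − 1 = 4.4718.
a = 0.37·4.4718 = 1.65, b = 0.63·4.4718 = 2.82.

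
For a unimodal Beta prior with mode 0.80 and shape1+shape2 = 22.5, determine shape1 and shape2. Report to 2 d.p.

Since the density peak of Beta(shape1,shape2) is at (shape1−1)/(shape1+shape2−2),
shape1 = 1 + 0.80(22.5−2) = 17.40 and shape2 = 22.5 − 17.40 = 5.10.

shape1 = 17.40, shape2 = 5.10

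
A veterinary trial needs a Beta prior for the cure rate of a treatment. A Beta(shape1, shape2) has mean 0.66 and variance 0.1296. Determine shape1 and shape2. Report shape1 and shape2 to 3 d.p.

Write ν = shape1+shape2; then shape1 = μν and Var = μ(1−μ)/(ν+1).
ν = μ(1−μ)/Var − 1 = 0.2244/0.1296 − 1 = 0.7315.
shape1 = 0.66·0.7315 = 0.483, shape2 = 0.34·0.7315 = 0.249.

shape1 = 0.483, shape2 = 0.249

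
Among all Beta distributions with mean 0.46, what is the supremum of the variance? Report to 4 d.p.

0.2484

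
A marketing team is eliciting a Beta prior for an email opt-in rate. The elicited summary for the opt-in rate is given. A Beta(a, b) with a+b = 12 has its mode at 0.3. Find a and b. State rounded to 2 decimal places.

Since the density peak of Beta(a,b) is at (a−1)/(a+b−2),
a = 1 + 0.3(12−2) = 4.00 and b = 12 − 4.00 = 8.00.

a = 4.00, b = 8.00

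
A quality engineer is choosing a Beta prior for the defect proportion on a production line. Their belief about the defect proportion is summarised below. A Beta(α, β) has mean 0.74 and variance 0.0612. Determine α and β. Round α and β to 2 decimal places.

α = 1.59, β = 0.56

Let s = α+β. The Beta variance is μ(1−μ)/(s+1).
So s+1 = μ(1−μ)/σ² = (0.74×0.26)/0.0612 = 0.1924/0.0612 = 3.1438, giving s = 2.1438.
Then α = μs = 0.74×2.1438 = 1.59 and β = (1−μ)s = 0.26×2.1438 = 0.56.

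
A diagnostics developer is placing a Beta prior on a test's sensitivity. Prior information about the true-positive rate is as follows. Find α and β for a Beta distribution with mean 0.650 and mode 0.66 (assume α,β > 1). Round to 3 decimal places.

With s = α+β: μ = α/s and mode = (α−1)/(s−2). Eliminating α = μs,
μs − 1 = m(s−2) ⇒ s(μ−m) = 1−2m ⇒ s = -0.32/-0.010 = 32.0000.
So α = μs = 20.800, β = (1−μ)s = 11.200.

α = 20.800, β = 11.200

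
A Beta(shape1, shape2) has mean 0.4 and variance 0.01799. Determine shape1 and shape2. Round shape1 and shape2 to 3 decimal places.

Let s = shape1+shape2. The Beta variance is μ(1−μ)/(s+1).
So s+1 = μ(1−μ)/σ² = (0.4×0.6)/0.01799 = 0.24/0.01799 = 13.3407, giving s = 12.3407.
Then shape1 = μs = 0.4×12.3407 = 4.936 and shape2 = (1−μ)s = 0.6×12.3407 = 7.404.

shape1 = 4.936, shape2 = 7.404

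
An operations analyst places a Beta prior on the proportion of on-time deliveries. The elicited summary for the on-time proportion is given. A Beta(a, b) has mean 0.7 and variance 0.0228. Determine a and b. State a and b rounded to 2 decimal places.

By moment matching, a+b = μ(1−μ)/σ² − 1 = (0.7·0.3)/0.0228 − 1 = 9.2105 − 1 = 8.2105.
Since a/(a+b) = μ, a = 0.7·8.2105 = 5.75 and b = 0.3·8.2105 = 2.46.

a = 5.75, b = 2.46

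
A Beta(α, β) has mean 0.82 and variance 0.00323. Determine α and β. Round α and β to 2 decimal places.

Write ν = α+β; then α = μν and Var = μ(1−μ)/(ν+1).
ν = μ(1−μ)/Var − 1 = 0.1476/0.00323 − 1 = 44.6966.
α = 0.82·44.6966 = 36.65, β = 0.18·44.6966 = 8.05.

α = 36.65, β = 8.05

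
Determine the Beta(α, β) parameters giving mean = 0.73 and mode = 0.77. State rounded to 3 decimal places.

α = 9.855, β = 3.645

Let s = α+β. Mean gives α = μs = 0.73s; mode gives (α−1)/(s−2) = 0.77.
Substituting: 0.73s − 1 = 0.77(s−2) = 0.77s − 1.54, so -0.04s = -0.54 and s = 13.5000.
Then α = 0.73×13.5000 = 9.855 and β = s−α = 3.645.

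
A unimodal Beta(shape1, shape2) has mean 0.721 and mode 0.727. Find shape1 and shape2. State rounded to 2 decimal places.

shape1 = 54.56, shape2 = 21.11

Let s = shape1+shape2. Mean gives shape1 = μs = 0.721s; mode gives (shape1−1)/(s−2) = 0.727.
Substituting: 0.721s − 1 = 0.727(s−2) = 0.727s − 1.454, so -0.006s = -0.454 and s = 75.6667.
Then shape1 = 0.721×75.6667 = 54.56 and shape2 = s−shape1 = 21.11.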